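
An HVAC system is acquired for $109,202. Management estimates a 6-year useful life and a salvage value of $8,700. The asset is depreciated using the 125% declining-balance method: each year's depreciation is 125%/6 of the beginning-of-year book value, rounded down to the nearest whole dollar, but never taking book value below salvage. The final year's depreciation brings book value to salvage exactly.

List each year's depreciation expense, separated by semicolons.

$22,750; $18,010; $14,258; $11,288; $8,936; $25,260

Depreciable base = $109,202 − $8,700 = $100,502.
Year 1: ⌊$109,202 × 125%/6⌋ = $22,750. Book value $86,452.
Year 2: ⌊$86,452 × 125%/6⌋ = $18,010. Book value $68,442.
Year 3: ⌊$68,442 × 125%/6⌋ = $14,258. Book value $54,184.
Year 4: ⌊$54,184 × 125%/6⌋ = $11,288. Book value $42,896.
Year 5: ⌊$42,896 × 125%/6⌋ = $8,936. Book value $33,960.
Year 6 (final): $33,960 − $8,700 = $25,260. Book value $8,700.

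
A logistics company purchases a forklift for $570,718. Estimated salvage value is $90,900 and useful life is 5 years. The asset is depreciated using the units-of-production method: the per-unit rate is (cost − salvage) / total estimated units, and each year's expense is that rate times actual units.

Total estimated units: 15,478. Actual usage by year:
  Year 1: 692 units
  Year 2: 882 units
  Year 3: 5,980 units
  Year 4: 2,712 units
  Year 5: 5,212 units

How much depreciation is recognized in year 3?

$185,380

Depreciable base = $570,718 − $90,900 = $479,818.
Rate = $479,818 / 15,478 units = $31 per unit.
Year 1: 692 × $31 = $21,452. Book value $549,266.
Year 2: 882 × $31 = $27,342. Book value $521,924.
Year 3: 5,980 × $31 = $185,380. Book value $336,544.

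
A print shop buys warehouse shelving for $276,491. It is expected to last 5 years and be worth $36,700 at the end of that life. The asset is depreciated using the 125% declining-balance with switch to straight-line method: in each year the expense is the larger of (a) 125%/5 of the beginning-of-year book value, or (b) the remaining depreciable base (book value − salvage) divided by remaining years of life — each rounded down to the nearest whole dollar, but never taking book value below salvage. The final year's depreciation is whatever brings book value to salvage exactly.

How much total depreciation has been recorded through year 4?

Depreciable base = $276,491 − $36,700 = $239,791.
Year 1: DB = ⌊$276,491 × 125%/5⌋ = $69,122; SL = ⌊$239,791/5⌋ = $47,958 → take DB $69,122. Book value $207,369.
Year 2: DB = ⌊$207,369 × 125%/5⌋ = $51,842; SL = ⌊$170,669/4⌋ = $42,667 → take DB $51,842. Book value $155,527.
Year 3: DB = ⌊$155,527 × 125%/5⌋ = $38,881; SL = ⌊$118,827/3⌋ = $39,609 → take SL $39,609. Book value $115,918.
Year 4: DB = ⌊$115,918 × 125%/5⌋ = $28,979; SL = ⌊$79,218/2⌋ = $39,609 → take SL $39,609. Book value $76,309.
Accumulated through year 4 = $276,491 − $76,309 = $200,182.

$200,182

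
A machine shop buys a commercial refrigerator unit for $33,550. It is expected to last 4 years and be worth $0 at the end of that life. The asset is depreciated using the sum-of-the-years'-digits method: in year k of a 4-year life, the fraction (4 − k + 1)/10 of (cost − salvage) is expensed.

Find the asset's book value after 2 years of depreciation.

$10,065

Depreciable base = $33,550 − $0 = $33,550.
Sum of the years' digits = 4+3+2+1 = 10.
Year 1: $33,550 × 4/10 = $13,420. Book value $20,130.
Year 2: $33,550 × 3/10 = $10,065. Book value $10,065.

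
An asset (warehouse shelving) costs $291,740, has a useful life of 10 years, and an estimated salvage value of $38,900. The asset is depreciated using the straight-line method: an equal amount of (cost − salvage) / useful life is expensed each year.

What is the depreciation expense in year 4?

Depreciable base = $291,740 − $38,900 = $252,840.
Annual expense = $252,840 / 10 = $25,284.

$25,284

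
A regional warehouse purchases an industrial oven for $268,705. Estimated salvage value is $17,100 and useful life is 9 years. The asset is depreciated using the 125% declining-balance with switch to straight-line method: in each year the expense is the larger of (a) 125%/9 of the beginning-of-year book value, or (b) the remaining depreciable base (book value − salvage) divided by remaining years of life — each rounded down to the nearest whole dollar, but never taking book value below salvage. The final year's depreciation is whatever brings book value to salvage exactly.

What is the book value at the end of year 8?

$42,846

Depreciable base = $268,705 − $17,100 = $251,605.
Year 1: DB = ⌊$268,705 × 125%/9⌋ = $37,320; SL = ⌊$251,605/9⌋ = $27,956 → take DB $37,320. Book value $231,385.
Year 2: DB = ⌊$231,385 × 125%/9⌋ = $32,136; SL = ⌊$214,285/8⌋ = $26,785 → take DB $32,136. Book value $199,249.
Year 3: DB = ⌊$199,249 × 125%/9⌋ = $27,673; SL = ⌊$182,149/7⌋ = $26,021 → take DB $27,673. Book value $171,576.
Year 4: DB = ⌊$171,576 × 125%/9⌋ = $23,830; SL = ⌊$154,476/6⌋ = $25,746 → take SL $25,746. Book value $145,830.
Year 5: DB = ⌊$145,830 × 125%/9⌋ = $20,254; SL = ⌊$128,730/5⌋ = $25,746 → take SL $25,746. Book value $120,084.
Year 6: DB = ⌊$120,084 × 125%/9⌋ = $16,678; SL = ⌊$102,984/4⌋ = $25,746 → take SL $25,746. Book value $94,338.
Year 7: DB = ⌊$94,338 × 125%/9⌋ = $13,102; SL = ⌊$77,238/3⌋ = $25,746 → take SL $25,746. Book value $68,592.
Year 8: DB = ⌊$68,592 × 125%/9⌋ = $9,526; SL = ⌊$51,492/2⌋ = $25,746 → take SL $25,746. Book value $42,846.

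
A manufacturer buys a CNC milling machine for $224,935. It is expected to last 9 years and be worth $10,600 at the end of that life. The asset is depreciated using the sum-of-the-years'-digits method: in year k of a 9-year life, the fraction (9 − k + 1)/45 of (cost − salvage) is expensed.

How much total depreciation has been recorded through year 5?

Depreciable base = $224,935 − $10,600 = $214,335.
Sum of the years' digits = 9+8+7+6+5+4+3+2+1 = 45.
Year 1: $214,335 × 9/45 = $42,867. Book value $182,068.
Year 2: $214,335 × 8/45 = $38,104. Book value $143,964.
Year 3: $214,335 × 7/45 = $33,341. Book value $110,623.
Year 4: $214,335 × 6/45 = $28,578. Book value $82,045.
Year 5: $214,335 × 5/45 = $23,815. Book value $58,230.
Accumulated through year 5 = $224,935 − $58,230 = $166,705.

$166,705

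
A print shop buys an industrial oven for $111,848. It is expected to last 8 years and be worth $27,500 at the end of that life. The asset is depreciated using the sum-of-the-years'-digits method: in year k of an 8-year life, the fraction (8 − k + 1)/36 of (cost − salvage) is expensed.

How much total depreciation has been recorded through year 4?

$60,918

Depreciable base = $111,848 − $27,500 = $84,348.
Sum of the years' digits = 8+7+6+5+4+3+2+1 = 36.
Year 1: $84,348 × 8/36 = $18,744. Book value $93,104.
Year 2: $84,348 × 7/36 = $16,401. Book value $76,703.
Year 3: $84,348 × 6/36 = $14,058. Book value $62,645.
Year 4: $84,348 × 5/36 = $11,715. Book value $50,930.
Accumulated through year 4 = $111,848 − $50,930 = $60,918.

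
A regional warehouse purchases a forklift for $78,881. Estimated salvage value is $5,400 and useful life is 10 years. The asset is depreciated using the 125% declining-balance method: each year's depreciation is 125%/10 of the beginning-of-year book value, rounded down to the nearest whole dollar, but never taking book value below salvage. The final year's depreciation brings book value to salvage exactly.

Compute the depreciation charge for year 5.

Depreciable base = $78,881 − $5,400 = $73,481.
Year 1: ⌊$78,881 × 125%/10⌋ = $9,860. Book value $69,021.
Year 2: ⌊$69,021 × 125%/10⌋ = $8,627. Book value $60,394.
Year 3: ⌊$60,394 × 125%/10⌋ = $7,549. Book value $52,845.
Year 4: ⌊$52,845 × 125%/10⌋ = $6,605. Book value $46,240.
Year 5: ⌊$46,240 × 125%/10⌋ = $5,780. Book value $40,460.

$5,780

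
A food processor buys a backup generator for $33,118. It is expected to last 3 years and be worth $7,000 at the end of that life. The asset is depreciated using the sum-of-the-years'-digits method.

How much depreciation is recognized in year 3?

Depreciable base = $33,118 − $7,000 = $26,118.
Sum of the years' digits = 3+2+1 = 6.
Year 1: $26,118 × 3/6 = $13,059. Book value $20,059.
Year 2: $26,118 × 2/6 = $8,706. Book value $11,353.
Year 3: $26,118 × 1/6 = $4,353. Book value $7,000.

$4,353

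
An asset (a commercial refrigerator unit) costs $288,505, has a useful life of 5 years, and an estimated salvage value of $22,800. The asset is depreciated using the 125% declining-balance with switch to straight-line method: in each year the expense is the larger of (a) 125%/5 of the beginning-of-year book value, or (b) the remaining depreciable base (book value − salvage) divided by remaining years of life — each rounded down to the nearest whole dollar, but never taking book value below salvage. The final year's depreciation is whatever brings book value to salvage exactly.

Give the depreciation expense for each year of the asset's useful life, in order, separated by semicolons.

Depreciable base = $288,505 − $22,800 = $265,705.
Year 1: DB = ⌊$288,505 × 125%/5⌋ = $72,126; SL = ⌊$265,705/5⌋ = $53,141 → take DB $72,126. Book value $216,379.
Year 2: DB = ⌊$216,379 × 125%/5⌋ = $54,094; SL = ⌊$193,579/4⌋ = $48,394 → take DB $54,094. Book value $162,285.
Year 3: DB = ⌊$162,285 × 125%/5⌋ = $40,571; SL = ⌊$139,485/3⌋ = $46,495 → take SL $46,495. Book value $115,790.
Year 4: DB = ⌊$115,790 × 125%/5⌋ = $28,947; SL = ⌊$92,990/2⌋ = $46,495 → take SL $46,495. Book value $69,295.
Year 5 (final): $69,295 − $22,800 = $46,495. Book value $22,800.

$72,126; $54,094; $46,495; $46,495; $46,495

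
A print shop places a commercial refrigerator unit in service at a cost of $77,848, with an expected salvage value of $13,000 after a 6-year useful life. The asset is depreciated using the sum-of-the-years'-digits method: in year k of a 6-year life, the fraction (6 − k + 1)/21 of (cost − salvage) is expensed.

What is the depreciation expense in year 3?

$12,352

Depreciable base = $77,848 − $13,000 = $64,848.
Sum of the years' digits = 6+5+4+3+2+1 = 21.
Year 1: $64,848 × 6/21 = $18,528. Book value $59,320.
Year 2: $64,848 × 5/21 = $15,440. Book value $43,880.
Year 3: $64,848 × 4/21 = $12,352. Book value $31,528.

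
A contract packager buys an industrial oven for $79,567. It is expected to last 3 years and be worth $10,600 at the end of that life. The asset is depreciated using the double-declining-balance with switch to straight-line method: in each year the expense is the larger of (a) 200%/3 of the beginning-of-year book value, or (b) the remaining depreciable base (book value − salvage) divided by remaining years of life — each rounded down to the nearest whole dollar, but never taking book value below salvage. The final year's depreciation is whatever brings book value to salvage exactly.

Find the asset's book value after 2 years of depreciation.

$10,600

Depreciable base = $79,567 − $10,600 = $68,967.
Year 1: DB = ⌊$79,567 × 200%/3⌋ = $53,044; SL = ⌊$68,967/3⌋ = $22,989 → take DB $53,044. Book value $26,523.
Year 2: DB = ⌊$26,523 × 200%/3⌋ = $17,682; SL = ⌊$15,923/2⌋ = $7,961 → take DB $17,682, capped at $15,923. Book value $10,600.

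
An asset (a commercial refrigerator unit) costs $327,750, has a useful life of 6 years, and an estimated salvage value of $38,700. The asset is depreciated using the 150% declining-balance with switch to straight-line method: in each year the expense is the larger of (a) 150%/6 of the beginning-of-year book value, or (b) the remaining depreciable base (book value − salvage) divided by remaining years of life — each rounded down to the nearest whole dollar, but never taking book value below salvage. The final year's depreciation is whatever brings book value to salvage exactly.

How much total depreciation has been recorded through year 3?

Depreciable base = $327,750 − $38,700 = $289,050.
Year 1: DB = ⌊$327,750 × 150%/6⌋ = $81,937; SL = ⌊$289,050/6⌋ = $48,175 → take DB $81,937. Book value $245,813.
Year 2: DB = ⌊$245,813 × 150%/6⌋ = $61,453; SL = ⌊$207,113/5⌋ = $41,422 → take DB $61,453. Book value $184,360.
Year 3: DB = ⌊$184,360 × 150%/6⌋ = $46,090; SL = ⌊$145,660/4⌋ = $36,415 → take DB $46,090. Book value $138,270.
Accumulated through year 3 = $327,750 − $138,270 = $189,480.

$189,480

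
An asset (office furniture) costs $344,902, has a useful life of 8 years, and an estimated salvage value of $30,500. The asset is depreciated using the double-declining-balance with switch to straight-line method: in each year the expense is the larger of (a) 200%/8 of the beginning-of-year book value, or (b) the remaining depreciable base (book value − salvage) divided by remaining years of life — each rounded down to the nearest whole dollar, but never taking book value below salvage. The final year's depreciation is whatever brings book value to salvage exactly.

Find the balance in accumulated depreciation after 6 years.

Depreciable base = $344,902 − $30,500 = $314,402.
Year 1: DB = ⌊$344,902 × 200%/8⌋ = $86,225; SL = ⌊$314,402/8⌋ = $39,300 → take DB $86,225. Book value $258,677.
Year 2: DB = ⌊$258,677 × 200%/8⌋ = $64,669; SL = ⌊$228,177/7⌋ = $32,596 → take DB $64,669. Book value $194,008.
Year 3: DB = ⌊$194,008 × 200%/8⌋ = $48,502; SL = ⌊$163,508/6⌋ = $27,251 → take DB $48,502. Book value $145,506.
Year 4: DB = ⌊$145,506 × 200%/8⌋ = $36,376; SL = ⌊$115,006/5⌋ = $23,001 → take DB $36,376. Book value $109,130.
Year 5: DB = ⌊$109,130 × 200%/8⌋ = $27,282; SL = ⌊$78,630/4⌋ = $19,657 → take DB $27,282. Book value $81,848.
Year 6: DB = ⌊$81,848 × 200%/8⌋ = $20,462; SL = ⌊$51,348/3⌋ = $17,116 → take DB $20,462. Book value $61,386.
Accumulated through year 6 = $344,902 − $61,386 = $283,516.

$283,516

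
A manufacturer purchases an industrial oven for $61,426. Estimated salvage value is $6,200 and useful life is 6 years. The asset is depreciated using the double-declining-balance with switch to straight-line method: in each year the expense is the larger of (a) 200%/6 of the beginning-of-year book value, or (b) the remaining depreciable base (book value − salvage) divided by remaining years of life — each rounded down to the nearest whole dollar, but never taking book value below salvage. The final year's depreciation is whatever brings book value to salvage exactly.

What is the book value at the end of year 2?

$27,301

Depreciable base = $61,426 − $6,200 = $55,226.
Year 1: DB = ⌊$61,426 × 200%/6⌋ = $20,475; SL = ⌊$55,226/6⌋ = $9,204 → take DB $20,475. Book value $40,951.
Year 2: DB = ⌊$40,951 × 200%/6⌋ = $13,650; SL = ⌊$34,751/5⌋ = $6,950 → take DB $13,650. Book value $27,301.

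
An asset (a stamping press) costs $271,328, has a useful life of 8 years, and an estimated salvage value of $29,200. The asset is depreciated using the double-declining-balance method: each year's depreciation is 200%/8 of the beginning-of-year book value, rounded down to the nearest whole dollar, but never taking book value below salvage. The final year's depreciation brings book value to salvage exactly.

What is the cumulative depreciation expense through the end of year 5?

$206,939

Depreciable base = $271,328 − $29,200 = $242,128.
Year 1: ⌊$271,328 × 200%/8⌋ = $67,832. Book value $203,496.
Year 2: ⌊$203,496 × 200%/8⌋ = $50,874. Book value $152,622.
Year 3: ⌊$152,622 × 200%/8⌋ = $38,155. Book value $114,467.
Year 4: ⌊$114,467 × 200%/8⌋ = $28,616. Book value $85,851.
Year 5: ⌊$85,851 × 200%/8⌋ = $21,462. Book value $64,389.
Accumulated through year 5 = $271,328 − $64,389 = $206,939.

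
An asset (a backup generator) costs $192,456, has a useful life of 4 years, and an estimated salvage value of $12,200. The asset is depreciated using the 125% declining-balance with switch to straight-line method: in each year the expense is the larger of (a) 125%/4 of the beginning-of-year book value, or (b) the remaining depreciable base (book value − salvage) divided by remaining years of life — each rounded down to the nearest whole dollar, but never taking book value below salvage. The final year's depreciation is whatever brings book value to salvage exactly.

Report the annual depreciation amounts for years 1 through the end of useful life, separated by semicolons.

$60,142; $41,348; $39,383; $39,383

Depreciable base = $192,456 − $12,200 = $180,256.
Year 1: DB = ⌊$192,456 × 125%/4⌋ = $60,142; SL = ⌊$180,256/4⌋ = $45,064 → take DB $60,142. Book value $132,314.
Year 2: DB = ⌊$132,314 × 125%/4⌋ = $41,348; SL = ⌊$120,114/3⌋ = $40,038 → take DB $41,348. Book value $90,966.
Year 3: DB = ⌊$90,966 × 125%/4⌋ = $28,426; SL = ⌊$78,766/2⌋ = $39,383 → take SL $39,383. Book value $51,583.
Year 4 (final): $51,583 − $12,200 = $39,383. Book value $12,200.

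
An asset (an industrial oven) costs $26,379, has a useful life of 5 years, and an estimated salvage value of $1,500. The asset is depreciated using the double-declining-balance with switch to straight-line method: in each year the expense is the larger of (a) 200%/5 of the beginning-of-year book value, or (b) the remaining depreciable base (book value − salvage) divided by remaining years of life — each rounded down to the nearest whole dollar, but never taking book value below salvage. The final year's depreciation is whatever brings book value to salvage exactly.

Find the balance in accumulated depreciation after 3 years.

Depreciable base = $26,379 − $1,500 = $24,879.
Year 1: DB = ⌊$26,379 × 200%/5⌋ = $10,551; SL = ⌊$24,879/5⌋ = $4,975 → take DB $10,551. Book value $15,828.
Year 2: DB = ⌊$15,828 × 200%/5⌋ = $6,331; SL = ⌊$14,328/4⌋ = $3,582 → take DB $6,331. Book value $9,497.
Year 3: DB = ⌊$9,497 × 200%/5⌋ = $3,798; SL = ⌊$7,997/3⌋ = $2,665 → take DB $3,798. Book value $5,699.
Accumulated through year 3 = $26,379 − $5,699 = $20,680.

$20,680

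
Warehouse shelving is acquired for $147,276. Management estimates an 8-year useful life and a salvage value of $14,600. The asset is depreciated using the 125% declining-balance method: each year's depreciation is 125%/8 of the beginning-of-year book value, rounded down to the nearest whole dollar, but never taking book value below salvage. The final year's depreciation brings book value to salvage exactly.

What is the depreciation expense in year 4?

$13,822

Depreciable base = $147,276 − $14,600 = $132,676.
Year 1: ⌊$147,276 × 125%/8⌋ = $23,011. Book value $124,265.
Year 2: ⌊$124,265 × 125%/8⌋ = $19,416. Book value $104,849.
Year 3: ⌊$104,849 × 125%/8⌋ = $16,382. Book value $88,467.
Year 4: ⌊$88,467 × 125%/8⌋ = $13,822. Book value $74,645.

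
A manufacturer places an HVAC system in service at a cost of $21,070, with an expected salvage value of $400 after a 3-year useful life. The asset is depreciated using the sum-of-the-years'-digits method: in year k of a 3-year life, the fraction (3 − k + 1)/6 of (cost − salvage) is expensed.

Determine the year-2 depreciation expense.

Depreciable base = $21,070 − $400 = $20,670.
Sum of the years' digits = 3+2+1 = 6.
Year 1: $20,670 × 3/6 = $10,335. Book value $10,735.
Year 2: $20,670 × 2/6 = $6,890. Book value $3,845.

$6,890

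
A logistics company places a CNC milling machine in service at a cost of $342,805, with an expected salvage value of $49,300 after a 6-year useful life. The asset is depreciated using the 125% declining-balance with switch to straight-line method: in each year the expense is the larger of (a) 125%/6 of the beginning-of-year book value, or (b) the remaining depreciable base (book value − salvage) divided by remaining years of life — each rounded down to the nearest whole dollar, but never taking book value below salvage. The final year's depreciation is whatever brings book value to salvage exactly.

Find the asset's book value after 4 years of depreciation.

Depreciable base = $342,805 − $49,300 = $293,505.
Year 1: DB = ⌊$342,805 × 125%/6⌋ = $71,417; SL = ⌊$293,505/6⌋ = $48,917 → take DB $71,417. Book value $271,388.
Year 2: DB = ⌊$271,388 × 125%/6⌋ = $56,539; SL = ⌊$222,088/5⌋ = $44,417 → take DB $56,539. Book value $214,849.
Year 3: DB = ⌊$214,849 × 125%/6⌋ = $44,760; SL = ⌊$165,549/4⌋ = $41,387 → take DB $44,760. Book value $170,089.
Year 4: DB = ⌊$170,089 × 125%/6⌋ = $35,435; SL = ⌊$120,789/3⌋ = $40,263 → take SL $40,263. Book value $129,826.

$129,826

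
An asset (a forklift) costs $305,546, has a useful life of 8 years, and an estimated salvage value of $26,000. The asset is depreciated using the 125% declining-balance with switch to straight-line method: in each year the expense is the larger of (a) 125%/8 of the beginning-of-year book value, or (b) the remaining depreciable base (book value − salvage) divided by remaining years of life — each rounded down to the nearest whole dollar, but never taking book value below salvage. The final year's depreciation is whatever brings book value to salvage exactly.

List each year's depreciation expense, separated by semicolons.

Depreciable base = $305,546 − $26,000 = $279,546.
Year 1: DB = ⌊$305,546 × 125%/8⌋ = $47,741; SL = ⌊$279,546/8⌋ = $34,943 → take DB $47,741. Book value $257,805.
Year 2: DB = ⌊$257,805 × 125%/8⌋ = $40,282; SL = ⌊$231,805/7⌋ = $33,115 → take DB $40,282. Book value $217,523.
Year 3: DB = ⌊$217,523 × 125%/8⌋ = $33,987; SL = ⌊$191,523/6⌋ = $31,920 → take DB $33,987. Book value $183,536.
Year 4: DB = ⌊$183,536 × 125%/8⌋ = $28,677; SL = ⌊$157,536/5⌋ = $31,507 → take SL $31,507. Book value $152,029.
Year 5: DB = ⌊$152,029 × 125%/8⌋ = $23,754; SL = ⌊$126,029/4⌋ = $31,507 → take SL $31,507. Book value $120,522.
Year 6: DB = ⌊$120,522 × 125%/8⌋ = $18,831; SL = ⌊$94,522/3⌋ = $31,507 → take SL $31,507. Book value $89,015.
Year 7: DB = ⌊$89,015 × 125%/8⌋ = $13,908; SL = ⌊$63,015/2⌋ = $31,507 → take SL $31,507. Book value $57,508.
Year 8 (final): $57,508 − $26,000 = $31,508. Book value $26,000.

$47,741; $40,282; $33,987; $31,507; $31,507; $31,507; $31,507; $31,508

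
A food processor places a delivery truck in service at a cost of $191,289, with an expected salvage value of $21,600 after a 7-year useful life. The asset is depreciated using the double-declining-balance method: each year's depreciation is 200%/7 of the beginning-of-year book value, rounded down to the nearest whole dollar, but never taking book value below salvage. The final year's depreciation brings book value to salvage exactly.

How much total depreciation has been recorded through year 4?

$141,494

Depreciable base = $191,289 − $21,600 = $169,689.
Year 1: ⌊$191,289 × 200%/7⌋ = $54,654. Book value $136,635.
Year 2: ⌊$136,635 × 200%/7⌋ = $39,038. Book value $97,597.
Year 3: ⌊$97,597 × 200%/7⌋ = $27,884. Book value $69,713.
Year 4: ⌊$69,713 × 200%/7⌋ = $19,918. Book value $49,795.
Accumulated through year 4 = $191,289 − $49,795 = $141,494.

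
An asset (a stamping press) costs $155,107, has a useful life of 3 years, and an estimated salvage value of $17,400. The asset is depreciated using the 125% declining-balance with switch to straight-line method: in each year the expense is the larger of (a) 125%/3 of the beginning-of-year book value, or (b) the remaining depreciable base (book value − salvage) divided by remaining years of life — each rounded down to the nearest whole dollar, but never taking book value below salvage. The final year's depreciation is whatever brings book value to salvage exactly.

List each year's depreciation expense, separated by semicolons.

$64,627; $37,700; $35,380

Depreciable base = $155,107 − $17,400 = $137,707.
Year 1: DB = ⌊$155,107 × 125%/3⌋ = $64,627; SL = ⌊$137,707/3⌋ = $45,902 → take DB $64,627. Book value $90,480.
Year 2: DB = ⌊$90,480 × 125%/3⌋ = $37,700; SL = ⌊$73,080/2⌋ = $36,540 → take DB $37,700. Book value $52,780.
Year 3 (final): $52,780 − $17,400 = $35,380. Book value $17,400.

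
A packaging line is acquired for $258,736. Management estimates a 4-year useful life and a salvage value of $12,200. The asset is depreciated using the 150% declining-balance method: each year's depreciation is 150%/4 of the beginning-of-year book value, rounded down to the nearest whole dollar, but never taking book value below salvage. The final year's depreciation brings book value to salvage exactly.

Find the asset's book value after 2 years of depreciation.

Depreciable base = $258,736 − $12,200 = $246,536.
Year 1: ⌊$258,736 × 150%/4⌋ = $97,026. Book value $161,710.
Year 2: ⌊$161,710 × 150%/4⌋ = $60,641. Book value $101,069.

$101,069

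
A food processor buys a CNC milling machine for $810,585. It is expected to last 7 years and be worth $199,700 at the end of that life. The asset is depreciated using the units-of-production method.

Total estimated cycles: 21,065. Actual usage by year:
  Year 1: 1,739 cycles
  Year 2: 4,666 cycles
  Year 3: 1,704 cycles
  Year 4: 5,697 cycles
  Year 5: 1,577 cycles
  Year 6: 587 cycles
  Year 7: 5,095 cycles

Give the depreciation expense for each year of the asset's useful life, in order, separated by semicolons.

$50,431; $135,314; $49,416; $165,213; $45,733; $17,023; $147,755

Depreciable base = $810,585 − $199,700 = $610,885.
Rate = $610,885 / 21,065 cycles = $29 per cycle.
Year 1: 1,739 × $29 = $50,431. Book value $760,154.
Year 2: 4,666 × $29 = $135,314. Book value $624,840.
Year 3: 1,704 × $29 = $49,416. Book value $575,424.
Year 4: 5,697 × $29 = $165,213. Book value $410,211.
Year 5: 1,577 × $29 = $45,733. Book value $364,478.
Year 6: 587 × $29 = $17,023. Book value $347,455.
Year 7: 5,095 × $29 = $147,755. Book value $199,700.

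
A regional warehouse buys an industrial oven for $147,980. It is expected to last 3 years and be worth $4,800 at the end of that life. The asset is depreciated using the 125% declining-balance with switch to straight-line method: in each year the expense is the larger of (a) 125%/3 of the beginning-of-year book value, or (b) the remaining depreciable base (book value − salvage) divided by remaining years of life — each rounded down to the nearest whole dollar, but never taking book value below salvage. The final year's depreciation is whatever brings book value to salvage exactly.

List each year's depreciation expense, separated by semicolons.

$61,658; $40,761; $40,761

Depreciable base = $147,980 − $4,800 = $143,180.
Year 1: DB = ⌊$147,980 × 125%/3⌋ = $61,658; SL = ⌊$143,180/3⌋ = $47,726 → take DB $61,658. Book value $86,322.
Year 2: DB = ⌊$86,322 × 125%/3⌋ = $35,967; SL = ⌊$81,522/2⌋ = $40,761 → take SL $40,761. Book value $45,561.
Year 3 (final): $45,561 − $4,800 = $40,761. Book value $4,800.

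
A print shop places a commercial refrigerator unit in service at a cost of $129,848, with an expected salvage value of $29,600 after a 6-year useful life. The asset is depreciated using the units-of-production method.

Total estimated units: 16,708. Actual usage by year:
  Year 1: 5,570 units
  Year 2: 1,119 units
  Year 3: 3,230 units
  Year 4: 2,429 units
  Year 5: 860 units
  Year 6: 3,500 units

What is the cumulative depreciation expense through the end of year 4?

$74,088

Depreciable base = $129,848 − $29,600 = $100,248.
Rate = $100,248 / 16,708 units = $6 per unit.
Year 1: 5,570 × $6 = $33,420. Book value $96,428.
Year 2: 1,119 × $6 = $6,714. Book value $89,714.
Year 3: 3,230 × $6 = $19,380. Book value $70,334.
Year 4: 2,429 × $6 = $14,574. Book value $55,760.
Accumulated through year 4 = $129,848 − $55,760 = $74,088.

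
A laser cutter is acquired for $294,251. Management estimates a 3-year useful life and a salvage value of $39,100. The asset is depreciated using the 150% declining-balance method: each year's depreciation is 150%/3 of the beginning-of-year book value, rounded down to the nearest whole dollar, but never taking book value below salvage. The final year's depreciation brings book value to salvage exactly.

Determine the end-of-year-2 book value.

Depreciable base = $294,251 − $39,100 = $255,151.
Year 1: ⌊$294,251 × 150%/3⌋ = $147,125. Book value $147,126.
Year 2: ⌊$147,126 × 150%/3⌋ = $73,563. Book value $73,563.

$73,563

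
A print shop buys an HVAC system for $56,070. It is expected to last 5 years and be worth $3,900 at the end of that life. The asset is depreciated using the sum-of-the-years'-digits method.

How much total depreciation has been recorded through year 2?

Depreciable base = $56,070 − $3,900 = $52,170.
Sum of the years' digits = 5+4+3+2+1 = 15.
Year 1: $52,170 × 5/15 = $17,390. Book value $38,680.
Year 2: $52,170 × 4/15 = $13,912. Book value $24,768.
Accumulated through year 2 = $56,070 − $24,768 = $31,302.

$31,302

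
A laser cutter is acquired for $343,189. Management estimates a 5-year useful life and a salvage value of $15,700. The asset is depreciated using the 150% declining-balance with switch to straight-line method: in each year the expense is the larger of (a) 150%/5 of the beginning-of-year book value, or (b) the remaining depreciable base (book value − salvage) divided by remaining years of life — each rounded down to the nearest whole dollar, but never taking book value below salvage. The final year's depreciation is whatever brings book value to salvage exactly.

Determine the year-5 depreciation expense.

Depreciable base = $343,189 − $15,700 = $327,489.
Year 1: DB = ⌊$343,189 × 150%/5⌋ = $102,956; SL = ⌊$327,489/5⌋ = $65,497 → take DB $102,956. Book value $240,233.
Year 2: DB = ⌊$240,233 × 150%/5⌋ = $72,069; SL = ⌊$224,533/4⌋ = $56,133 → take DB $72,069. Book value $168,164.
Year 3: DB = ⌊$168,164 × 150%/5⌋ = $50,449; SL = ⌊$152,464/3⌋ = $50,821 → take SL $50,821. Book value $117,343.
Year 4: DB = ⌊$117,343 × 150%/5⌋ = $35,202; SL = ⌊$101,643/2⌋ = $50,821 → take SL $50,821. Book value $66,522.
Year 5 (final): $66,522 − $15,700 = $50,822. Book value $15,700.

$50,822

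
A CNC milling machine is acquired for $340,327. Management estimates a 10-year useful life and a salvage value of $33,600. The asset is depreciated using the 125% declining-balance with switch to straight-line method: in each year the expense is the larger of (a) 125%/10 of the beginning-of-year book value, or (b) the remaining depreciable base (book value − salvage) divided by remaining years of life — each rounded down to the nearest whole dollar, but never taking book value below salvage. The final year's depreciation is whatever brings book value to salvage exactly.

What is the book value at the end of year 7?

$116,548

Depreciable base = $340,327 − $33,600 = $306,727.
Year 1: DB = ⌊$340,327 × 125%/10⌋ = $42,540; SL = ⌊$306,727/10⌋ = $30,672 → take DB $42,540. Book value $297,787.
Year 2: DB = ⌊$297,787 × 125%/10⌋ = $37,223; SL = ⌊$264,187/9⌋ = $29,354 → take DB $37,223. Book value $260,564.
Year 3: DB = ⌊$260,564 × 125%/10⌋ = $32,570; SL = ⌊$226,964/8⌋ = $28,370 → take DB $32,570. Book value $227,994.
Year 4: DB = ⌊$227,994 × 125%/10⌋ = $28,499; SL = ⌊$194,394/7⌋ = $27,770 → take DB $28,499. Book value $199,495.
Year 5: DB = ⌊$199,495 × 125%/10⌋ = $24,936; SL = ⌊$165,895/6⌋ = $27,649 → take SL $27,649. Book value $171,846.
Year 6: DB = ⌊$171,846 × 125%/10⌋ = $21,480; SL = ⌊$138,246/5⌋ = $27,649 → take SL $27,649. Book value $144,197.
Year 7: DB = ⌊$144,197 × 125%/10⌋ = $18,024; SL = ⌊$110,597/4⌋ = $27,649 → take SL $27,649. Book value $116,548.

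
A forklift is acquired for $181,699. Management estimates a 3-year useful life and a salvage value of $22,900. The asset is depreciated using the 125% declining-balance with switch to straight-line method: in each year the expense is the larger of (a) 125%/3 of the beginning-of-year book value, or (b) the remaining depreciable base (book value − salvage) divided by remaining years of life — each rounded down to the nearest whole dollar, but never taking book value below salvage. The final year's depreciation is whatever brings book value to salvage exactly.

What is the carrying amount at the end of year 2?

Depreciable base = $181,699 − $22,900 = $158,799.
Year 1: DB = ⌊$181,699 × 125%/3⌋ = $75,707; SL = ⌊$158,799/3⌋ = $52,933 → take DB $75,707. Book value $105,992.
Year 2: DB = ⌊$105,992 × 125%/3⌋ = $44,163; SL = ⌊$83,092/2⌋ = $41,546 → take DB $44,163. Book value $61,829.

$61,829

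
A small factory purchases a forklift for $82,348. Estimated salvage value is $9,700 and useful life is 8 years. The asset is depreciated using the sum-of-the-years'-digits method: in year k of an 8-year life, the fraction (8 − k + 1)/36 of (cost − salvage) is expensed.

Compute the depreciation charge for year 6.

Depreciable base = $82,348 − $9,700 = $72,648.
Sum of the years' digits = 8+7+6+5+4+3+2+1 = 36.
Year 1: $72,648 × 8/36 = $16,144. Book value $66,204.
Year 2: $72,648 × 7/36 = $14,126. Book value $52,078.
Year 3: $72,648 × 6/36 = $12,108. Book value $39,970.
Year 4: $72,648 × 5/36 = $10,090. Book value $29,880.
Year 5: $72,648 × 4/36 = $8,072. Book value $21,808.
Year 6: $72,648 × 3/36 = $6,054. Book value $15,754.

$6,054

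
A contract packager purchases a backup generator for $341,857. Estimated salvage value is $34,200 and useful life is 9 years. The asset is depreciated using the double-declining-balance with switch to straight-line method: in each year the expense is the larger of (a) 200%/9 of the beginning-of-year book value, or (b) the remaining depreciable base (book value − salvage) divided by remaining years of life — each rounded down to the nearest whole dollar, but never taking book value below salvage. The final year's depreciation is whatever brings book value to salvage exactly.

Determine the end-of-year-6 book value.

Depreciable base = $341,857 − $34,200 = $307,657.
Year 1: DB = ⌊$341,857 × 200%/9⌋ = $75,968; SL = ⌊$307,657/9⌋ = $34,184 → take DB $75,968. Book value $265,889.
Year 2: DB = ⌊$265,889 × 200%/9⌋ = $59,086; SL = ⌊$231,689/8⌋ = $28,961 → take DB $59,086. Book value $206,803.
Year 3: DB = ⌊$206,803 × 200%/9⌋ = $45,956; SL = ⌊$172,603/7⌋ = $24,657 → take DB $45,956. Book value $160,847.
Year 4: DB = ⌊$160,847 × 200%/9⌋ = $35,743; SL = ⌊$126,647/6⌋ = $21,107 → take DB $35,743. Book value $125,104.
Year 5: DB = ⌊$125,104 × 200%/9⌋ = $27,800; SL = ⌊$90,904/5⌋ = $18,180 → take DB $27,800. Book value $97,304.
Year 6: DB = ⌊$97,304 × 200%/9⌋ = $21,623; SL = ⌊$63,104/4⌋ = $15,776 → take DB $21,623. Book value $75,681.

$75,681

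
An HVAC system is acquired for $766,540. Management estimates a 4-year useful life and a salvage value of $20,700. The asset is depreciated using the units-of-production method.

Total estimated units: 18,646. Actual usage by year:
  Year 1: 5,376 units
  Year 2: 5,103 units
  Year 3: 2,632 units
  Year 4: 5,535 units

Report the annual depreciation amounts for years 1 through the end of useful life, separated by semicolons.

$215,040; $204,120; $105,280; $221,400

Depreciable base = $766,540 − $20,700 = $745,840.
Rate = $745,840 / 18,646 units = $40 per unit.
Year 1: 5,376 × $40 = $215,040. Book value $551,500.
Year 2: 5,103 × $40 = $204,120. Book value $347,380.
Year 3: 2,632 × $40 = $105,280. Book value $242,100.
Year 4: 5,535 × $40 = $221,400. Book value $20,700.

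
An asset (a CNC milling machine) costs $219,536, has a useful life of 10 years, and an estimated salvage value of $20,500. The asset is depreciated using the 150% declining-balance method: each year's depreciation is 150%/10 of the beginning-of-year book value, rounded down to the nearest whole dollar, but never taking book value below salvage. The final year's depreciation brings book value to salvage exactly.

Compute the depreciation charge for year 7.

Depreciable base = $219,536 − $20,500 = $199,036.
Year 1: ⌊$219,536 × 150%/10⌋ = $32,930. Book value $186,606.
Year 2: ⌊$186,606 × 150%/10⌋ = $27,990. Book value $158,616.
Year 3: ⌊$158,616 × 150%/10⌋ = $23,792. Book value $134,824.
Year 4: ⌊$134,824 × 150%/10⌋ = $20,223. Book value $114,601.
Year 5: ⌊$114,601 × 150%/10⌋ = $17,190. Book value $97,411.
Year 6: ⌊$97,411 × 150%/10⌋ = $14,611. Book value $82,800.
Year 7: ⌊$82,800 × 150%/10⌋ = $12,420. Book value $70,380.

$12,420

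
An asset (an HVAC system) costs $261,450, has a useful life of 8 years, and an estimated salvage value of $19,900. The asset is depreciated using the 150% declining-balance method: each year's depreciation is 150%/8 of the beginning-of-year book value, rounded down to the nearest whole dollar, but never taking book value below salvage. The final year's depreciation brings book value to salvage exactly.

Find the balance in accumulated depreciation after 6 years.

Depreciable base = $261,450 − $19,900 = $241,550.
Year 1: ⌊$261,450 × 150%/8⌋ = $49,021. Book value $212,429.
Year 2: ⌊$212,429 × 150%/8⌋ = $39,830. Book value $172,599.
Year 3: ⌊$172,599 × 150%/8⌋ = $32,362. Book value $140,237.
Year 4: ⌊$140,237 × 150%/8⌋ = $26,294. Book value $113,943.
Year 5: ⌊$113,943 × 150%/8⌋ = $21,364. Book value $92,579.
Year 6: ⌊$92,579 × 150%/8⌋ = $17,358. Book value $75,221.
Accumulated through year 6 = $261,450 − $75,221 = $186,229.

$186,229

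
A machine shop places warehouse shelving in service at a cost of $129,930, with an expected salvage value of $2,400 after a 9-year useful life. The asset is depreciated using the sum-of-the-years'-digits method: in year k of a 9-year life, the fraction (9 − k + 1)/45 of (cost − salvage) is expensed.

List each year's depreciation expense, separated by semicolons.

Depreciable base = $129,930 − $2,400 = $127,530.
Sum of the years' digits = 9+8+7+6+5+4+3+2+1 = 45.
Year 1: $127,530 × 9/45 = $25,506. Book value $104,424.
Year 2: $127,530 × 8/45 = $22,672. Book value $81,752.
Year 3: $127,530 × 7/45 = $19,838. Book value $61,914.
Year 4: $127,530 × 6/45 = $17,004. Book value $44,910.
Year 5: $127,530 × 5/45 = $14,170. Book value $30,740.
Year 6: $127,530 × 4/45 = $11,336. Book value $19,404.
Year 7: $127,530 × 3/45 = $8,502. Book value $10,902.
Year 8: $127,530 × 2/45 = $5,668. Book value $5,234.
Year 9: $127,530 × 1/45 = $2,834. Book value $2,400.

$25,506; $22,672; $19,838; $17,004; $14,170; $11,336; $8,502; $5,668; $2,834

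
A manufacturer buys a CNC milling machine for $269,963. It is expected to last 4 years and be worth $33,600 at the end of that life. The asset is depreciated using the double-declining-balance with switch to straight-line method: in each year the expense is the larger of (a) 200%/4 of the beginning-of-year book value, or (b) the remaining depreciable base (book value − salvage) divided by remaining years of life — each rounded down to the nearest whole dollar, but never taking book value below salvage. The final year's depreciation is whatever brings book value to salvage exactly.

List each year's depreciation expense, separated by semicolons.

Depreciable base = $269,963 − $33,600 = $236,363.
Year 1: DB = ⌊$269,963 × 200%/4⌋ = $134,981; SL = ⌊$236,363/4⌋ = $59,090 → take DB $134,981. Book value $134,982.
Year 2: DB = ⌊$134,982 × 200%/4⌋ = $67,491; SL = ⌊$101,382/3⌋ = $33,794 → take DB $67,491. Book value $67,491.
Year 3: DB = ⌊$67,491 × 200%/4⌋ = $33,745; SL = ⌊$33,891/2⌋ = $16,945 → take DB $33,745. Book value $33,746.
Year 4 (final): $33,746 − $33,600 = $146. Book value $33,600.

$134,981; $67,491; $33,745; $146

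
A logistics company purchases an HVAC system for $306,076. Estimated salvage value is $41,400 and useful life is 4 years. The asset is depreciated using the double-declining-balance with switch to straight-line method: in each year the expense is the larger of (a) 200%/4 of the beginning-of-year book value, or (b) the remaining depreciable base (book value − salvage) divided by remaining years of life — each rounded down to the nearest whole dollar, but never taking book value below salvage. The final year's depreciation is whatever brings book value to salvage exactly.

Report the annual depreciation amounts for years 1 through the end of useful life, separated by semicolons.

Depreciable base = $306,076 − $41,400 = $264,676.
Year 1: DB = ⌊$306,076 × 200%/4⌋ = $153,038; SL = ⌊$264,676/4⌋ = $66,169 → take DB $153,038. Book value $153,038.
Year 2: DB = ⌊$153,038 × 200%/4⌋ = $76,519; SL = ⌊$111,638/3⌋ = $37,212 → take DB $76,519. Book value $76,519.
Year 3: DB = ⌊$76,519 × 200%/4⌋ = $38,259; SL = ⌊$35,119/2⌋ = $17,559 → take DB $38,259, capped at $35,119. Book value $41,400.
Year 4 (final): $41,400 − $41,400 = $0. Book value $41,400.

$153,038; $76,519; $35,119; $0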